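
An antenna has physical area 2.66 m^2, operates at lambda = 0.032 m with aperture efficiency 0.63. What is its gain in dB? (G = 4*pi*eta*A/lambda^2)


G_linear = 4*pi*0.63*2.66/0.032^2 = 20565.16
G_dB = 10*log10(20565.16) = 43.1 dB

43.1 dB


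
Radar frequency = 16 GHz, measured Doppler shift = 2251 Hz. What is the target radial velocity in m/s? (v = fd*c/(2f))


v = 2251 * 3e8 / (2 * 16000000000.0) = 21.1 m/s

21.1 m/s


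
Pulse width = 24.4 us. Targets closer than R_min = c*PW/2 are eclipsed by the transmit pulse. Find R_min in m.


R_min = 3e8 * 24.4e-6 / 2 = 3660.0 m

3660.0 m


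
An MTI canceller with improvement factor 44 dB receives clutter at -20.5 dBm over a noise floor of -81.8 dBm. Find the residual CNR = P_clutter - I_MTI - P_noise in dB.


CNR = -20.5 - 44 - (-81.8) = 17.3 dB

17.3 dB


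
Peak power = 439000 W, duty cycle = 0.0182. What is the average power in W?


P_avg = 439000 * 0.0182 = 7989.8 W

7989.8 W


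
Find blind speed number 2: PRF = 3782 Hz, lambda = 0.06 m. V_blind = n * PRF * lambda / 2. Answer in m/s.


V_blind = 2 * 3782 * 0.06 / 2 = 226.9 m/s

226.9 m/s


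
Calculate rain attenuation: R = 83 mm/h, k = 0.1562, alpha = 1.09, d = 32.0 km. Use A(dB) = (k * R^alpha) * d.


gamma = 0.1562 * 83^1.09 = 19.296394 dB/km
A = 19.296394 * 32.0 = 617.48 dB

617.48 dB


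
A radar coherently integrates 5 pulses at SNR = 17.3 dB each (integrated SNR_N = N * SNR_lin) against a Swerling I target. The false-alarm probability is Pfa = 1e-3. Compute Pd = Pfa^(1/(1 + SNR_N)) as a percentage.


SNR_lin = 10^(17.3/10) = 53.70318
SNR_N = 5 * 53.70318 = 268.5159
1/(1 + SNR_N) = 1/269.5159 = 0.0037104
Pd = (1e-3)^0.0037104 = 0.9747
Pd = 97.5%

97.5%


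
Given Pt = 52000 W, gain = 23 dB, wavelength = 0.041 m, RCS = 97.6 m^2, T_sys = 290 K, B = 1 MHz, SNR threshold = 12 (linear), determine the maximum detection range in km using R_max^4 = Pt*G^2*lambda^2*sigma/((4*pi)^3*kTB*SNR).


G_lin = 10^(23/10) = 199.526231
R^4 = 52000 * 199.526231^2 * 0.041^2 * 97.6 / ((4*pi)^3 * 1.38e-23 * 290 * 1000000.0 * 12)
R^4 = 3.56396e18 m^4
R_max = (3.56396e18)^(1/4) = 43449.3 m = 43.4 km

43.4 km


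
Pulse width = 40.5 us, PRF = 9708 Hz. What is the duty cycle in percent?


DC = 40.5e-6 * 9708 * 100 = 39.32%

39.32%


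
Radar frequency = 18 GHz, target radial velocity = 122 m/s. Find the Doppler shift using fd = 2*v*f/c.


fd = 2 * 122 * 18000000000.0 / 3e8 = 14640.0 Hz

14640.0 Hz


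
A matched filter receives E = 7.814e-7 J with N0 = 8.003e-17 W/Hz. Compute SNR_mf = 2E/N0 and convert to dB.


SNR_lin = 2 * 7.814e-7 / 8.003e-17 = 1.953e10
SNR_dB = 10*log10(1.953e10) = 102.9 dB

102.9 dB


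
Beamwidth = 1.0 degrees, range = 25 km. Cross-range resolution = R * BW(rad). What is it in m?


BW_rad = 0.017453293
CR = 25000 * 0.017453293 = 436.3 m

436.3 m


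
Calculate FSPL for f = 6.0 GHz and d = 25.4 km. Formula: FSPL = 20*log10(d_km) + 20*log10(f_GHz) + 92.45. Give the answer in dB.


20*log10(25.4) = 28.1
20*log10(6.0) = 15.56
FSPL = 136.1 dB

136.1 dB


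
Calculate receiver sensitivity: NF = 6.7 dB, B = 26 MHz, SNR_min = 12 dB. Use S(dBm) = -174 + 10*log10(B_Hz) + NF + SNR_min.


10*log10(26000000.0) = 74.15
S = -174 + 74.15 + 6.7 + 12 = -81.2 dBm

-81.2 dBm


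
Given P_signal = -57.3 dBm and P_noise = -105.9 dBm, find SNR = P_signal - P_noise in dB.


SNR = -57.3 - (-105.9) = 48.6 dB

48.6 dB


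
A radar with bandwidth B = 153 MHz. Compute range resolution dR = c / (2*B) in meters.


dR = 3e8 / (2 * 153000000.0) = 0.98 m

0.98 m


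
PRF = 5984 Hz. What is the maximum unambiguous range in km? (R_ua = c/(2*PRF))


R_ua = 3e8 / (2 * 5984) = 25066.8 m = 25.1 km

25.1 km


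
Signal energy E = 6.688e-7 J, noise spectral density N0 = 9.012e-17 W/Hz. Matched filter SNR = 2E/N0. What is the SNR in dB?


SNR_lin = 2 * 6.688e-7 / 9.012e-17 = 1.484e10
SNR_dB = 10*log10(1.484e10) = 101.7 dB

101.7 dB


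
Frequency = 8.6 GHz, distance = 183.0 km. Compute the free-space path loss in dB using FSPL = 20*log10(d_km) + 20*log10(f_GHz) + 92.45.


20*log10(183.0) = 45.25
20*log10(8.6) = 18.69
FSPL = 156.4 dB

156.4 dB


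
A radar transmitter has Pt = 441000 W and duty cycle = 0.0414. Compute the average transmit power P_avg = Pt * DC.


P_avg = 441000 * 0.0414 = 18257.4 W

18257.4 W


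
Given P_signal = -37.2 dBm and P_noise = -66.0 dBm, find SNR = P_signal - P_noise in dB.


SNR = -37.2 - (-66.0) = 28.8 dB

28.8 dB


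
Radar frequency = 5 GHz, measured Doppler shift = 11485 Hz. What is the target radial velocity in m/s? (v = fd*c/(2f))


v = 11485 * 3e8 / (2 * 5000000000.0) = 344.6 m/s

344.6 m/s


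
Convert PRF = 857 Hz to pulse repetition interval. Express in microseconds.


PRI = 1/857 = 0.0011668611 s = 1166.9 us

1166.9 us


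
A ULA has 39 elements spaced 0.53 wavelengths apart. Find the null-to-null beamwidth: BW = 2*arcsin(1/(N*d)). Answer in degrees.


1/(N*d) = 1/(39*0.53) = 0.048379
BW = 2*arcsin(0.048379) = 5.5 degrees

5.5 degrees


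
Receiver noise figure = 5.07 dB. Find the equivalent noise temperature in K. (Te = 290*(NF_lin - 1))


NF_lin = 10^(5.07/10) = 3.213661
Te = 290 * (3.213661 - 1) = 642.0 K

642.0 K


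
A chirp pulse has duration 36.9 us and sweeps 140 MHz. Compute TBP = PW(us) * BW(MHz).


TBP = 36.9 * 140 = 5166.0

5166.0


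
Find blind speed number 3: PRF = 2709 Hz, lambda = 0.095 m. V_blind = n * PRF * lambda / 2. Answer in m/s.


V_blind = 3 * 2709 * 0.095 / 2 = 386.0 m/s

386.0 m/s


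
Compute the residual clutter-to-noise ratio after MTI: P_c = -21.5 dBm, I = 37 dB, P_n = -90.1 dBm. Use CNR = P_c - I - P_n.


CNR = -21.5 - 37 - (-90.1) = 31.6 dB

31.6 dB


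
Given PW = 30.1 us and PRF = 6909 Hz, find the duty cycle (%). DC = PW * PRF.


DC = 30.1e-6 * 6909 * 100 = 20.8%

20.8%


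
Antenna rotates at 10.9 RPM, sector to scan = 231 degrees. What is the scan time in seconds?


t = 231 / (10.9 * 360) * 60 = 3.53 s

3.53 s


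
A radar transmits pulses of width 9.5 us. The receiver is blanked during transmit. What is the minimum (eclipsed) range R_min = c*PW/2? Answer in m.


R_min = 3e8 * 9.5e-6 / 2 = 1425.0 m

1425.0 m


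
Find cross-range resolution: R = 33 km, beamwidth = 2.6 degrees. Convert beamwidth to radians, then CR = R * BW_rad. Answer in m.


BW_rad = 0.045378561
CR = 33000 * 0.045378561 = 1497.5 m

1497.5 m


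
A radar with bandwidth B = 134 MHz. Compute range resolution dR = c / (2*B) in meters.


dR = 3e8 / (2 * 134000000.0) = 1.12 m

1.12 m


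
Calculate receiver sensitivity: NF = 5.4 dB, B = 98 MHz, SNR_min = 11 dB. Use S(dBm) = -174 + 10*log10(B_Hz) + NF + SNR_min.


10*log10(98000000.0) = 79.91
S = -174 + 79.91 + 5.4 + 11 = -77.7 dBm

-77.7 dBm


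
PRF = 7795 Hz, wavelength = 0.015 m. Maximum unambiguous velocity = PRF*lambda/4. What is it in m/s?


V_ua = 7795 * 0.015 / 4 = 29.2 m/s

29.2 m/s


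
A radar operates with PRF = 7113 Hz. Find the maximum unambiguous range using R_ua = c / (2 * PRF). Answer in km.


R_ua = 3e8 / (2 * 7113) = 21088.1 m = 21.1 km

21.1 km


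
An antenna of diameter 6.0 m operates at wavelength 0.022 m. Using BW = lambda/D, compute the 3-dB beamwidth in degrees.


BW_rad = 0.022 / 6.0 = 0.003667
BW_deg = 0.21 degrees

0.21 degrees


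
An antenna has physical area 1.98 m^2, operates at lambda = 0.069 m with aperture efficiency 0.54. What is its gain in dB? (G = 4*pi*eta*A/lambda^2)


G_linear = 4*pi*0.54*1.98/0.069^2 = 2822.09
G_dB = 10*log10(2822.09) = 34.5 dB

34.5 dB


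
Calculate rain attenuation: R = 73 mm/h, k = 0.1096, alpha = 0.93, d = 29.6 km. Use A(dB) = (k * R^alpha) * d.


gamma = 0.1096 * 73^0.93 = 5.92517 dB/km
A = 5.92517 * 29.6 = 175.39 dB

175.39 dB


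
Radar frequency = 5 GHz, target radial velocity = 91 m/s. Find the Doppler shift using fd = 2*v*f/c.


fd = 2 * 91 * 5000000000.0 / 3e8 = 3033.3 Hz

3033.3 Hz


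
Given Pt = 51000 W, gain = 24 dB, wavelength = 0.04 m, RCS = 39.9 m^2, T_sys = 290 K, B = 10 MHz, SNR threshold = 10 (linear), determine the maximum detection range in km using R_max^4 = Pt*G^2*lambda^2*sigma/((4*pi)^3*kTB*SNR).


G_lin = 10^(24/10) = 251.188643
R^4 = 51000 * 251.188643^2 * 0.04^2 * 39.9 / ((4*pi)^3 * 1.38e-23 * 290 * 10000000.0 * 10)
R^4 = 2.58676e17 m^4
R_max = (2.58676e17)^(1/4) = 22552.2 m = 22.6 km

22.6 km


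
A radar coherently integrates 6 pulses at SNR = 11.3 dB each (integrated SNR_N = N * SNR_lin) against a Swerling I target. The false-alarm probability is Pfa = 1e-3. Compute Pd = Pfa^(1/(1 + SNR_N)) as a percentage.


SNR_lin = 10^(11.3/10) = 13.48963
SNR_N = 6 * 13.48963 = 80.93778
1/(1 + SNR_N) = 1/81.93778 = 0.0122044
Pd = (1e-3)^0.0122044 = 0.91915
Pd = 91.9%

91.9%


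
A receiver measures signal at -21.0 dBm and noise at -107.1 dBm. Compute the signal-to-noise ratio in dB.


SNR = -21.0 - (-107.1) = 86.1 dB

86.1 dB


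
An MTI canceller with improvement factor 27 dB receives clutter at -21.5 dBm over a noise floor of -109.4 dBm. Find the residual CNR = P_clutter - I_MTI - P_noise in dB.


CNR = -21.5 - 27 - (-109.4) = 60.9 dB

60.9 dB


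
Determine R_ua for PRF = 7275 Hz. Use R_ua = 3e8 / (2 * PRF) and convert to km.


R_ua = 3e8 / (2 * 7275) = 20618.6 m = 20.6 km

20.6 km


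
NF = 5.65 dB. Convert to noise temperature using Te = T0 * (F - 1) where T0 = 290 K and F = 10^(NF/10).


NF_lin = 10^(5.65/10) = 3.672823
Te = 290 * (3.672823 - 1) = 775.1 K

775.1 K


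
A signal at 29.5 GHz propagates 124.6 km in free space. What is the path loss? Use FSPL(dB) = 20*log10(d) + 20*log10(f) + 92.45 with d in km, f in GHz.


20*log10(124.6) = 41.91
20*log10(29.5) = 29.4
FSPL = 163.8 dB

163.8 dB


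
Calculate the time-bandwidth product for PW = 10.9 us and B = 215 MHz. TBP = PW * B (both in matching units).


TBP = 10.9 * 215 = 2343.5

2343.5


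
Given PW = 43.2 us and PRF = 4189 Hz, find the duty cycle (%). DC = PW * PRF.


DC = 43.2e-6 * 4189 * 100 = 18.1%

18.1%


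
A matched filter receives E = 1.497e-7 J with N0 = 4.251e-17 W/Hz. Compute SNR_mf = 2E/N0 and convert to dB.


SNR_lin = 2 * 1.497e-7 / 4.251e-17 = 7.043e9
SNR_dB = 10*log10(7.043e9) = 98.5 dB

98.5 dB


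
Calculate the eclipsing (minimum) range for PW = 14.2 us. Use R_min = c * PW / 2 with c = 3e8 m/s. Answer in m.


R_min = 3e8 * 14.2e-6 / 2 = 2130.0 m

2130.0 m


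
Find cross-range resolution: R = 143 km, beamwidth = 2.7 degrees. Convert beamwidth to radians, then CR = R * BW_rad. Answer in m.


BW_rad = 0.04712389
CR = 143000 * 0.04712389 = 6738.7 m

6738.7 m


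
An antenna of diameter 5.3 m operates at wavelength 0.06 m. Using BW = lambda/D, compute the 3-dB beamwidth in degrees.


BW_rad = 0.06 / 5.3 = 0.011321
BW_deg = 0.65 degrees

0.65 degrees


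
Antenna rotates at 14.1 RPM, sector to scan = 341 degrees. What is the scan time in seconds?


t = 341 / (14.1 * 360) * 60 = 4.03 s

4.03 s


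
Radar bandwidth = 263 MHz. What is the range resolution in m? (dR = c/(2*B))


dR = 3e8 / (2 * 263000000.0) = 0.57 m

0.57 m


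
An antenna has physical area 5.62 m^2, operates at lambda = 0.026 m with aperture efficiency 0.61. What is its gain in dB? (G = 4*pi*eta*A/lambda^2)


G_linear = 4*pi*0.61*5.62/0.026^2 = 63727.86
G_dB = 10*log10(63727.86) = 48.0 dB

48.0 dB


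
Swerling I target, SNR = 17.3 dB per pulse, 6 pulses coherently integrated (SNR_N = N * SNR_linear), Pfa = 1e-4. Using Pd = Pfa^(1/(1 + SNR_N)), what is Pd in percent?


SNR_lin = 10^(17.3/10) = 53.70318
SNR_N = 6 * 53.70318 = 322.21908
1/(1 + SNR_N) = 1/323.21908 = 0.0030939
Pd = (1e-4)^0.0030939 = 0.97191
Pd = 97.2%

97.2%


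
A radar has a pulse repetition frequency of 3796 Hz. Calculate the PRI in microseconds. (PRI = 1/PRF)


PRI = 1/3796 = 0.0002634352 s = 263.4 us

263.4 us


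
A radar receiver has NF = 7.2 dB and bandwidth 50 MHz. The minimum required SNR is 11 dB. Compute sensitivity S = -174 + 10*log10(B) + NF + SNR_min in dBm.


10*log10(50000000.0) = 76.99
S = -174 + 76.99 + 7.2 + 11 = -78.8 dBm

-78.8 dBm


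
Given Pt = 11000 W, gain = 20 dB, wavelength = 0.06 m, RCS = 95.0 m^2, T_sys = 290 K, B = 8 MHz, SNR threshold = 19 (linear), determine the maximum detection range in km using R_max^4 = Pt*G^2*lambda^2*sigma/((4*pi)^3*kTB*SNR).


G_lin = 10^(20/10) = 100.0
R^4 = 11000 * 100.0^2 * 0.06^2 * 95.0 / ((4*pi)^3 * 1.38e-23 * 290 * 8000000.0 * 19)
R^4 = 3.11651e16 m^4
R_max = (3.11651e16)^(1/4) = 13286.7 m = 13.3 km

13.3 km


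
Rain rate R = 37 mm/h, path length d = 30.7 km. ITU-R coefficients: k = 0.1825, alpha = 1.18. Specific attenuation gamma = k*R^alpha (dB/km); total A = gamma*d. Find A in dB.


gamma = 0.1825 * 37^1.18 = 12.93424 dB/km
A = 12.93424 * 30.7 = 397.08 dB

397.08 dB


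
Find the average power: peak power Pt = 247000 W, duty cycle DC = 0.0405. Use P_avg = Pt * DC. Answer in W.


P_avg = 247000 * 0.0405 = 10003.5 W

10003.5 W


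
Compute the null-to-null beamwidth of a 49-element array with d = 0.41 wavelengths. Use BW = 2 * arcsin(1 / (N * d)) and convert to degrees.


1/(N*d) = 1/(49*0.41) = 0.049776
BW = 2*arcsin(0.049776) = 5.7 degrees

5.7 degrees


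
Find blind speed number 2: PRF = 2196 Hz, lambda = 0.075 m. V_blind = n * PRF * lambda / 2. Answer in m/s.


V_blind = 2 * 2196 * 0.075 / 2 = 164.7 m/s

164.7 m/s


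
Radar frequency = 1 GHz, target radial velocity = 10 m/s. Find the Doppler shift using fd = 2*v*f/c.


fd = 2 * 10 * 1000000000.0 / 3e8 = 66.7 Hz

66.7 Hz


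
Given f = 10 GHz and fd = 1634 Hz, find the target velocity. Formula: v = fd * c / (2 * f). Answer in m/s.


v = 1634 * 3e8 / (2 * 10000000000.0) = 24.5 m/s

24.5 m/s


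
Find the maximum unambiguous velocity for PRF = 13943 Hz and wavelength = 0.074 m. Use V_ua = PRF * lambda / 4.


V_ua = 13943 * 0.074 / 4 = 257.9 m/s

257.9 m/s


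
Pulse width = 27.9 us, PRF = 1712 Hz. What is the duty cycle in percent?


DC = 27.9e-6 * 1712 * 100 = 4.78%

4.78%


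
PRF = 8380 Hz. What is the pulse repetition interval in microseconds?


PRI = 1/8380 = 0.0001193317 s = 119.3 us

119.3 us


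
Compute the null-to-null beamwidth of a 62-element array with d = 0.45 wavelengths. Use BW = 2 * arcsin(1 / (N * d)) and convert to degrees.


1/(N*d) = 1/(62*0.45) = 0.035842
BW = 2*arcsin(0.035842) = 4.1 degrees

4.1 degrees


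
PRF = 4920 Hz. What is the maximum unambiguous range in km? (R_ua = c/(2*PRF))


R_ua = 3e8 / (2 * 4920) = 30487.8 m = 30.5 km

30.5 km


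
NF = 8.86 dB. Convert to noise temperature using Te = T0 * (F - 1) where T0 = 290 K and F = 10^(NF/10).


NF_lin = 10^(8.86/10) = 7.691304
Te = 290 * (7.691304 - 1) = 1940.5 K

1940.5 K


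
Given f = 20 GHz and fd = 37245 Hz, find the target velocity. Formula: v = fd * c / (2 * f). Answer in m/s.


v = 37245 * 3e8 / (2 * 20000000000.0) = 279.3 m/s

279.3 m/s


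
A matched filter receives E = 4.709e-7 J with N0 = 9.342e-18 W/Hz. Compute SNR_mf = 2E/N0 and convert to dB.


SNR_lin = 2 * 4.709e-7 / 9.342e-18 = 1.008e11
SNR_dB = 10*log10(1.008e11) = 110.0 dB

110.0 dB


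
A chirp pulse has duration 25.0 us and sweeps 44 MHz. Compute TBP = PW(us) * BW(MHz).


TBP = 25.0 * 44 = 1100.0

1100.0


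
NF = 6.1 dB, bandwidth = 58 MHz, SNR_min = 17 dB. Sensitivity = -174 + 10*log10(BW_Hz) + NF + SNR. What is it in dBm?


10*log10(58000000.0) = 77.63
S = -174 + 77.63 + 6.1 + 17 = -73.3 dBm

-73.3 dBm


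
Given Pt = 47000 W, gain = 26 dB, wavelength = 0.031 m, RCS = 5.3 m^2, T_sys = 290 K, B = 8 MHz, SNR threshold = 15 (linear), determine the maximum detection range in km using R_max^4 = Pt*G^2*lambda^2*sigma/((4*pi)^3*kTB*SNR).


G_lin = 10^(26/10) = 398.107171
R^4 = 47000 * 398.107171^2 * 0.031^2 * 5.3 / ((4*pi)^3 * 1.38e-23 * 290 * 8000000.0 * 15)
R^4 = 3.98116e16 m^4
R_max = (3.98116e16)^(1/4) = 14125.5 m = 14.1 km

14.1 km


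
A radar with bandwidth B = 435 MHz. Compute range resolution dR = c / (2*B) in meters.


dR = 3e8 / (2 * 435000000.0) = 0.34 m

0.34 m


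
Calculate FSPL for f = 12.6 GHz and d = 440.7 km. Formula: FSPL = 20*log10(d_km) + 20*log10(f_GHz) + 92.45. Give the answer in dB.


20*log10(440.7) = 52.88
20*log10(12.6) = 22.01
FSPL = 167.3 dB

167.3 dB


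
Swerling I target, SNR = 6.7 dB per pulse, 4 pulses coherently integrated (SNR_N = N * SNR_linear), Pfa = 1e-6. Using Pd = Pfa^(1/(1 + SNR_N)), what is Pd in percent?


SNR_lin = 10^(6.7/10) = 4.67735
SNR_N = 4 * 4.67735 = 18.7094
1/(1 + SNR_N) = 1/19.7094 = 0.0507372
Pd = (1e-6)^0.0507372 = 0.49611
Pd = 49.6%

49.6%


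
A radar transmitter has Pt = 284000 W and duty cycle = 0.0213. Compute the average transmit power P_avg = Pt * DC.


P_avg = 284000 * 0.0213 = 6049.2 W

6049.2 W


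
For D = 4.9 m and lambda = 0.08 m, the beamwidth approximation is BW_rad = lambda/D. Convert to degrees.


BW_rad = 0.08 / 4.9 = 0.016327
BW_deg = 0.94 degrees

0.94 degrees


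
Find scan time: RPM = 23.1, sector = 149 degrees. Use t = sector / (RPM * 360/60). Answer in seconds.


t = 149 / (23.1 * 360) * 60 = 1.08 s

1.08 s


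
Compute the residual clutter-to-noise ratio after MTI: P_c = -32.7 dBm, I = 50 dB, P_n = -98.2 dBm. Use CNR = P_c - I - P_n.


CNR = -32.7 - 50 - (-98.2) = 15.5 dB

15.5 dB


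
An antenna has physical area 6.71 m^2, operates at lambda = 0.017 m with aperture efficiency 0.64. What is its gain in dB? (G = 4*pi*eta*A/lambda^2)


G_linear = 4*pi*0.64*6.71/0.017^2 = 186730.18
G_dB = 10*log10(186730.18) = 52.7 dB

52.7 dB


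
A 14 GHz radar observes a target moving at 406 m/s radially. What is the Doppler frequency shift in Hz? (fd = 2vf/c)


fd = 2 * 406 * 14000000000.0 / 3e8 = 37893.3 Hz

37893.3 Hz


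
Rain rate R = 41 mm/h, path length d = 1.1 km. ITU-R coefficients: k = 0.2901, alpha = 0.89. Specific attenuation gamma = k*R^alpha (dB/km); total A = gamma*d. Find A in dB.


gamma = 0.2901 * 41^0.89 = 7.905428 dB/km
A = 7.905428 * 1.1 = 8.7 dB

8.7 dB


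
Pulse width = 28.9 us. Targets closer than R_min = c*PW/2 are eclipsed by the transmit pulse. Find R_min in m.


R_min = 3e8 * 28.9e-6 / 2 = 4335.0 m

4335.0 m


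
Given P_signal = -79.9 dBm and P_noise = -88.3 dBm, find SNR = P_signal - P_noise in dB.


SNR = -79.9 - (-88.3) = 8.4 dB

8.4 dB


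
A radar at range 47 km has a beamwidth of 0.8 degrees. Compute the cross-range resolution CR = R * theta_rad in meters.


BW_rad = 0.013962634
CR = 47000 * 0.013962634 = 656.2 m

656.2 m


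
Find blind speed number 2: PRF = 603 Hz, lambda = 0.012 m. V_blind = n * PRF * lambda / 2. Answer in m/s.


V_blind = 2 * 603 * 0.012 / 2 = 7.2 m/s

7.2 m/s


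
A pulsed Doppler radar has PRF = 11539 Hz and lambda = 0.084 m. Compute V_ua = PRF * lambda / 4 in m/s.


V_ua = 11539 * 0.084 / 4 = 242.3 m/s

242.3 m/s


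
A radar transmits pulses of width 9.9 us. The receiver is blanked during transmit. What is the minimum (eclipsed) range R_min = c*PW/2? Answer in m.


R_min = 3e8 * 9.9e-6 / 2 = 1485.0 m

1485.0 m


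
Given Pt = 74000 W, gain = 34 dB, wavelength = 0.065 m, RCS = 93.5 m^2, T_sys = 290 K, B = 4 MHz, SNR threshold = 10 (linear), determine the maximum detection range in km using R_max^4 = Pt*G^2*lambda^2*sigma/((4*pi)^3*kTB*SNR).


G_lin = 10^(34/10) = 2511.886432
R^4 = 74000 * 2511.886432^2 * 0.065^2 * 93.5 / ((4*pi)^3 * 1.38e-23 * 290 * 4000000.0 * 10)
R^4 = 5.80635e20 m^4
R_max = (5.80635e20)^(1/4) = 155230.1 m = 155.2 km

155.2 km


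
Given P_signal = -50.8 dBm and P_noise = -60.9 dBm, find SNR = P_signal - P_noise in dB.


SNR = -50.8 - (-60.9) = 10.1 dB

10.1 dB


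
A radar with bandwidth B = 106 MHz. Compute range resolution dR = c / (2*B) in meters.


dR = 3e8 / (2 * 106000000.0) = 1.42 m

1.42 m


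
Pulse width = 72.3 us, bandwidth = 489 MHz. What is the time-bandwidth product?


TBP = 72.3 * 489 = 35354.7

35354.7


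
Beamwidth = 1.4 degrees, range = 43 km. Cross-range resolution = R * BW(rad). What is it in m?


BW_rad = 0.02443461
CR = 43000 * 0.02443461 = 1050.7 m

1050.7 m


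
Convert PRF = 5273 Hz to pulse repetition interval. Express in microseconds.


PRI = 1/5273 = 0.0001896454 s = 189.6 us

189.6 us


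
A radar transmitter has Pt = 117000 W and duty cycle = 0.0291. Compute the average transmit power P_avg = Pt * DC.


P_avg = 117000 * 0.0291 = 3404.7 W

3404.7 W


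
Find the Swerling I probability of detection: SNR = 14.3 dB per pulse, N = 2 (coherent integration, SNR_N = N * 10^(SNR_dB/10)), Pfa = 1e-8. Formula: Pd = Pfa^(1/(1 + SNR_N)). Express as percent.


SNR_lin = 10^(14.3/10) = 26.91535
SNR_N = 2 * 26.91535 = 53.8307
1/(1 + SNR_N) = 1/54.8307 = 0.018238
Pd = (1e-8)^0.018238 = 0.71465
Pd = 71.5%

71.5%


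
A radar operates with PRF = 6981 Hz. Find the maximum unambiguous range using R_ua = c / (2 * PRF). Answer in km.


R_ua = 3e8 / (2 * 6981) = 21486.9 m = 21.5 km

21.5 km


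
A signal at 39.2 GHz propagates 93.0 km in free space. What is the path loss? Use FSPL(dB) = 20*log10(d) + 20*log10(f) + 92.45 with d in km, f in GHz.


20*log10(93.0) = 39.37
20*log10(39.2) = 31.87
FSPL = 163.7 dB

163.7 dB


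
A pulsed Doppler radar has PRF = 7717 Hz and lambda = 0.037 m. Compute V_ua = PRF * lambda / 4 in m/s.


V_ua = 7717 * 0.037 / 4 = 71.4 m/s

71.4 m/s


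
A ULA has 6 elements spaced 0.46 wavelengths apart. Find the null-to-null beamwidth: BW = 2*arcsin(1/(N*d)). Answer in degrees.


1/(N*d) = 1/(6*0.46) = 0.362319
BW = 2*arcsin(0.362319) = 42.5 degrees

42.5 degrees


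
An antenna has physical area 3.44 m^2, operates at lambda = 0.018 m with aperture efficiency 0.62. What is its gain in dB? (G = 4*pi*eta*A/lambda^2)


G_linear = 4*pi*0.62*3.44/0.018^2 = 82720.85
G_dB = 10*log10(82720.85) = 49.2 dB

49.2 dB


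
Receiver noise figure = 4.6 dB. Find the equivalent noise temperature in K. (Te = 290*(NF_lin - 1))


NF_lin = 10^(4.6/10) = 2.884032
Te = 290 * (2.884032 - 1) = 546.4 K

546.4 K


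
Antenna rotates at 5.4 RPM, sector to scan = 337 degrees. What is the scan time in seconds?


t = 337 / (5.4 * 360) * 60 = 10.4 s

10.4 s


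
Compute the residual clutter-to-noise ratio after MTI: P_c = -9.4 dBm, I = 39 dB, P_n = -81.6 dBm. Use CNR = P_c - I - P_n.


CNR = -9.4 - 39 - (-81.6) = 33.2 dB

33.2 dB


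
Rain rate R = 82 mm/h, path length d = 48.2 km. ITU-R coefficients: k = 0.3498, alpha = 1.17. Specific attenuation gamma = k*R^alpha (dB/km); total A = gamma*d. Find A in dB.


gamma = 0.3498 * 82^1.17 = 60.67112 dB/km
A = 60.67112 * 48.2 = 2924.35 dB

2924.35 dB


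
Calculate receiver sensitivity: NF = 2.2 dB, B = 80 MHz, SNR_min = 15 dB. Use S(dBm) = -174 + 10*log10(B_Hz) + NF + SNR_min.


10*log10(80000000.0) = 79.03
S = -174 + 79.03 + 2.2 + 15 = -77.8 dBm

-77.8 dBm


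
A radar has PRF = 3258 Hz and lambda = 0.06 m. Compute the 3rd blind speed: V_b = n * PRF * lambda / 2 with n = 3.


V_blind = 3 * 3258 * 0.06 / 2 = 293.2 m/s

293.2 m/s


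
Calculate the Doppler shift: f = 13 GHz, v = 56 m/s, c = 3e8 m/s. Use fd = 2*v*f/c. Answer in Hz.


fd = 2 * 56 * 13000000000.0 / 3e8 = 4853.3 Hz

4853.3 Hz


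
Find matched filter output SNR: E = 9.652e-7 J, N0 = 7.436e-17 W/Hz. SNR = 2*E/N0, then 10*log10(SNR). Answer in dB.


SNR_lin = 2 * 9.652e-7 / 7.436e-17 = 2.596e10
SNR_dB = 10*log10(2.596e10) = 104.1 dB

104.1 dB


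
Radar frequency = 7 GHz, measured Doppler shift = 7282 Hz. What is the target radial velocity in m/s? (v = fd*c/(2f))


v = 7282 * 3e8 / (2 * 7000000000.0) = 156.0 m/s

156.0 m/s


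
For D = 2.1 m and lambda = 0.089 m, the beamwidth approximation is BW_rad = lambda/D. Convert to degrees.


BW_rad = 0.089 / 2.1 = 0.042381
BW_deg = 2.43 degrees

2.43 degrees


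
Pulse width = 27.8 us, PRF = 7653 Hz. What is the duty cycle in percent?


DC = 27.8e-6 * 7653 * 100 = 21.28%

21.28%


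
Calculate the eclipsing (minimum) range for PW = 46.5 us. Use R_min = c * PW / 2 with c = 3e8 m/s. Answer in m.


R_min = 3e8 * 46.5e-6 / 2 = 6975.0 m

6975.0 m


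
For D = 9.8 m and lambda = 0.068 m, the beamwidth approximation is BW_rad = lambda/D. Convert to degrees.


BW_rad = 0.068 / 9.8 = 0.006939
BW_deg = 0.4 degrees

0.4 degrees


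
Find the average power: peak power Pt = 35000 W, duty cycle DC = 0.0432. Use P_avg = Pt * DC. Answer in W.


P_avg = 35000 * 0.0432 = 1512.0 W

1512.0 W


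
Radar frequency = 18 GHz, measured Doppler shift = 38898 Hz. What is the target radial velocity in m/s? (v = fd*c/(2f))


v = 38898 * 3e8 / (2 * 18000000000.0) = 324.2 m/s

324.2 m/s


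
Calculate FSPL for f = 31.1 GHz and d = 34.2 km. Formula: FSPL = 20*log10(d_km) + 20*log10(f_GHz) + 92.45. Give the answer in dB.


20*log10(34.2) = 30.68
20*log10(31.1) = 29.86
FSPL = 153.0 dB

153.0 dB


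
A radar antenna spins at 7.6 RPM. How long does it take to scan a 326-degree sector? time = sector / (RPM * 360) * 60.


t = 326 / (7.6 * 360) * 60 = 7.15 s

7.15 s


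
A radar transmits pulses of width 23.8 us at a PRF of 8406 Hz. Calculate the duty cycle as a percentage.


DC = 23.8e-6 * 8406 * 100 = 20.01%

20.01%


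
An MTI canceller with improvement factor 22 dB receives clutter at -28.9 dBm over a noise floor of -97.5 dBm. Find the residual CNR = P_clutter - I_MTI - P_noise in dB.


CNR = -28.9 - 22 - (-97.5) = 46.6 dB

46.6 dB


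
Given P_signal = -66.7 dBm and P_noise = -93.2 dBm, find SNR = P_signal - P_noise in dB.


SNR = -66.7 - (-93.2) = 26.5 dB

26.5 dB


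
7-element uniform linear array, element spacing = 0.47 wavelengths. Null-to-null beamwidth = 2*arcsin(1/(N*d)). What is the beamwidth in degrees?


1/(N*d) = 1/(7*0.47) = 0.303951
BW = 2*arcsin(0.303951) = 35.4 degrees

35.4 degrees


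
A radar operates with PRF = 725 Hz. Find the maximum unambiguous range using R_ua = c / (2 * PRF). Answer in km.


R_ua = 3e8 / (2 * 725) = 206896.6 m = 206.9 km

206.9 km


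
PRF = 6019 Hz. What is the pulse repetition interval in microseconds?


PRI = 1/6019 = 0.0001661406 s = 166.1 us

166.1 us


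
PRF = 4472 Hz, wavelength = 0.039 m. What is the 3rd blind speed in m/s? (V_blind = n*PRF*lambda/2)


V_blind = 3 * 4472 * 0.039 / 2 = 261.6 m/s

261.6 m/s


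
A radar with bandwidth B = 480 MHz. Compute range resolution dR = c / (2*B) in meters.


dR = 3e8 / (2 * 480000000.0) = 0.31 m

0.31 m


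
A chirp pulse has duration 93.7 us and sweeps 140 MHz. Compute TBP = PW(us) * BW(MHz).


TBP = 93.7 * 140 = 13118.0

13118.0


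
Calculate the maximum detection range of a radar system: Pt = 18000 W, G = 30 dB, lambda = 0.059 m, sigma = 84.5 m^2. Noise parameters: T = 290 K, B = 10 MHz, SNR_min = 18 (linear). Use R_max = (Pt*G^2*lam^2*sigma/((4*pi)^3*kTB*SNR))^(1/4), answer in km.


G_lin = 10^(30/10) = 1000.0
R^4 = 18000 * 1000.0^2 * 0.059^2 * 84.5 / ((4*pi)^3 * 1.38e-23 * 290 * 10000000.0 * 18)
R^4 = 3.70386e18 m^4
R_max = (3.70386e18)^(1/4) = 43869.6 m = 43.9 km

43.9 km


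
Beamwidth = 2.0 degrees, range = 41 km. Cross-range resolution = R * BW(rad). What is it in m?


BW_rad = 0.034906585
CR = 41000 * 0.034906585 = 1431.2 m

1431.2 m


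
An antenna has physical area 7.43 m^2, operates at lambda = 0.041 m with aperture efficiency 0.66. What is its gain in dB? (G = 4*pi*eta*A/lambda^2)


G_linear = 4*pi*0.66*7.43/0.041^2 = 36658.52
G_dB = 10*log10(36658.52) = 45.6 dB

45.6 dB


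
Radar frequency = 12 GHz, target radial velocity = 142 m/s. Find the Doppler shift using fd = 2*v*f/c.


fd = 2 * 142 * 12000000000.0 / 3e8 = 11360.0 Hz

11360.0 Hz


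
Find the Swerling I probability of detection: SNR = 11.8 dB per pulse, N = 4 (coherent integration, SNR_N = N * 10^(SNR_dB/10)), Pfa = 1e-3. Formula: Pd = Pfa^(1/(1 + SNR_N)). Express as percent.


SNR_lin = 10^(11.8/10) = 15.13561
SNR_N = 4 * 15.13561 = 60.54244
1/(1 + SNR_N) = 1/61.54244 = 0.0162489
Pd = (1e-3)^0.0162489 = 0.89383
Pd = 89.4%

89.4%


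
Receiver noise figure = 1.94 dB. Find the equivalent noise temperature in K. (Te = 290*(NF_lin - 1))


NF_lin = 10^(1.94/10) = 1.563148
Te = 290 * (1.563148 - 1) = 163.3 K

163.3 K


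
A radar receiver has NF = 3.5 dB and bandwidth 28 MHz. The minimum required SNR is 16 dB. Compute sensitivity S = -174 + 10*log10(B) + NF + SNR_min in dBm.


10*log10(28000000.0) = 74.47
S = -174 + 74.47 + 3.5 + 16 = -80.0 dBm

-80.0 dBm


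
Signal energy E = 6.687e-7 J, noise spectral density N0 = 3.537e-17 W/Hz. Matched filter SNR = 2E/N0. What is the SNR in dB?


SNR_lin = 2 * 6.687e-7 / 3.537e-17 = 3.781e10
SNR_dB = 10*log10(3.781e10) = 105.8 dB

105.8 dB


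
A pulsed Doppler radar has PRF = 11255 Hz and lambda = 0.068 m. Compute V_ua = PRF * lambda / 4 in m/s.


V_ua = 11255 * 0.068 / 4 = 191.3 m/s

191.3 m/s


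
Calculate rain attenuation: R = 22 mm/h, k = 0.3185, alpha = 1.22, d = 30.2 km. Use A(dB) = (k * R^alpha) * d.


gamma = 0.3185 * 22^1.22 = 13.831367 dB/km
A = 13.831367 * 30.2 = 417.71 dB

417.71 dB


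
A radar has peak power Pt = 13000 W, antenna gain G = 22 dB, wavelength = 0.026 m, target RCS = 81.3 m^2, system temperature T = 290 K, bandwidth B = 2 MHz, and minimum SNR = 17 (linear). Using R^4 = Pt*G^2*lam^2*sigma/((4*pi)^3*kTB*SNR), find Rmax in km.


G_lin = 10^(22/10) = 158.489319
R^4 = 13000 * 158.489319^2 * 0.026^2 * 81.3 / ((4*pi)^3 * 1.38e-23 * 290 * 2000000.0 * 17)
R^4 = 6.64653e16 m^4
R_max = (6.64653e16)^(1/4) = 16056.4 m = 16.1 km

16.1 km


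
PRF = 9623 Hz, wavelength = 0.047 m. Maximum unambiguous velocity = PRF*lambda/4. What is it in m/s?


V_ua = 9623 * 0.047 / 4 = 113.1 m/s

113.1 m/s


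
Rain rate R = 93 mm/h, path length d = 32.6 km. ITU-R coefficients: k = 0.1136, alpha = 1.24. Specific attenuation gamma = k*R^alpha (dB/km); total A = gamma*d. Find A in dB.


gamma = 0.1136 * 93^1.24 = 31.354306 dB/km
A = 31.354306 * 32.6 = 1022.15 dB

1022.15 dB


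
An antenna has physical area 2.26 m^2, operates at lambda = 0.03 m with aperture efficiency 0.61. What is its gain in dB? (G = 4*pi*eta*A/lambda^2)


G_linear = 4*pi*0.61*2.26/0.03^2 = 19248.89
G_dB = 10*log10(19248.89) = 42.8 dB

42.8 dB


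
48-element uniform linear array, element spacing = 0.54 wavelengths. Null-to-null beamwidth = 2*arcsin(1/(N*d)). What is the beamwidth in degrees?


1/(N*d) = 1/(48*0.54) = 0.03858
BW = 2*arcsin(0.03858) = 4.4 degrees

4.4 degrees


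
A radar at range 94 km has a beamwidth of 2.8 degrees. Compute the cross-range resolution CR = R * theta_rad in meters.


BW_rad = 0.048869219
CR = 94000 * 0.048869219 = 4593.7 m

4593.7 m


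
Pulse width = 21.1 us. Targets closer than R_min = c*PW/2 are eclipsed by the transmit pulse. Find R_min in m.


R_min = 3e8 * 21.1e-6 / 2 = 3165.0 m

3165.0 m


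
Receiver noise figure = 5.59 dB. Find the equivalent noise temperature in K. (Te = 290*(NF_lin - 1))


NF_lin = 10^(5.59/10) = 3.62243
Te = 290 * (3.62243 - 1) = 760.5 K

760.5 K


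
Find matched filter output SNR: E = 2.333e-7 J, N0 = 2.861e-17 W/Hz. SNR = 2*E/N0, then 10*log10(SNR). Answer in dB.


SNR_lin = 2 * 2.333e-7 / 2.861e-17 = 1.631e10
SNR_dB = 10*log10(1.631e10) = 102.1 dB

102.1 dB


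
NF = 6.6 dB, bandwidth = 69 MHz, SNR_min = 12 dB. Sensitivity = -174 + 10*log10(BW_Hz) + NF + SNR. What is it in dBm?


10*log10(69000000.0) = 78.39
S = -174 + 78.39 + 6.6 + 12 = -77.0 dBm

-77.0 dBm


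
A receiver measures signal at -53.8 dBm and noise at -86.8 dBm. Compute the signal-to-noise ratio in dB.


SNR = -53.8 - (-86.8) = 33.0 dB

33.0 dB


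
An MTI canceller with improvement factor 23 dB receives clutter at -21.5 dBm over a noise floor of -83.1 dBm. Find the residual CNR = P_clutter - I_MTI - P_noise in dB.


CNR = -21.5 - 23 - (-83.1) = 38.6 dB

38.6 dB


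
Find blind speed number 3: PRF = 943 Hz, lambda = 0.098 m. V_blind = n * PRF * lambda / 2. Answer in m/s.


V_blind = 3 * 943 * 0.098 / 2 = 138.6 m/s

138.6 m/s


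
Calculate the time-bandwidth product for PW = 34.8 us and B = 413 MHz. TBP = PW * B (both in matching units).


TBP = 34.8 * 413 = 14372.4

14372.4


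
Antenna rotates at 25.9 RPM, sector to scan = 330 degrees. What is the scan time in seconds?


t = 330 / (25.9 * 360) * 60 = 2.12 s

2.12 s


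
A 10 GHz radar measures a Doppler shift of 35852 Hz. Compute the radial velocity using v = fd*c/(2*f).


v = 35852 * 3e8 / (2 * 10000000000.0) = 537.8 m/s

537.8 m/s


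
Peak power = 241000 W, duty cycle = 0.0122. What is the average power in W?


P_avg = 241000 * 0.0122 = 2940.2 W

2940.2 W


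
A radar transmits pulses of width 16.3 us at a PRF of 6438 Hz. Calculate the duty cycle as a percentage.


DC = 16.3e-6 * 6438 * 100 = 10.49%

10.49%


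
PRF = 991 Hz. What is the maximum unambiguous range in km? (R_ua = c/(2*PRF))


R_ua = 3e8 / (2 * 991) = 151362.3 m = 151.4 km

151.4 km


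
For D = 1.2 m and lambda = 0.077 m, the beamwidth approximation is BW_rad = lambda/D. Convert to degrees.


BW_rad = 0.077 / 1.2 = 0.064167
BW_deg = 3.68 degrees

3.68 degrees


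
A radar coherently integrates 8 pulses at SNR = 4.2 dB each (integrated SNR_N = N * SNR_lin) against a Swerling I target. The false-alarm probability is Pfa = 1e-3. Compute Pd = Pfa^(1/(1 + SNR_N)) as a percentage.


SNR_lin = 10^(4.2/10) = 2.63027
SNR_N = 8 * 2.63027 = 21.04216
1/(1 + SNR_N) = 1/22.04216 = 0.0453676
Pd = (1e-3)^0.0453676 = 0.73097
Pd = 73.1%

73.1%


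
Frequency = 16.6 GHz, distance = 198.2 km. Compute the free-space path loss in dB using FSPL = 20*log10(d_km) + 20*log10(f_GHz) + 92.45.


20*log10(198.2) = 45.94
20*log10(16.6) = 24.4
FSPL = 162.8 dB

162.8 dB


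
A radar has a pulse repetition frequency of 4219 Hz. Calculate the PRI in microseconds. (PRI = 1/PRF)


PRI = 1/4219 = 0.000237023 s = 237.0 us

237.0 us


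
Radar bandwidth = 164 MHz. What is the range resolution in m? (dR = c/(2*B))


dR = 3e8 / (2 * 164000000.0) = 0.91 m

0.91 m


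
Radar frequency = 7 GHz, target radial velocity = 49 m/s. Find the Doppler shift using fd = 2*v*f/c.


fd = 2 * 49 * 7000000000.0 / 3e8 = 2286.7 Hz

2286.7 Hz


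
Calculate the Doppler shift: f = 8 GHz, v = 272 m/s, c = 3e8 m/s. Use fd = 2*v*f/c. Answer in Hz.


fd = 2 * 272 * 8000000000.0 / 3e8 = 14506.7 Hz

14506.7 Hz


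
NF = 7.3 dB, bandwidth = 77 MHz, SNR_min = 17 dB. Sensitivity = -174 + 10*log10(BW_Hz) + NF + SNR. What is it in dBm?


10*log10(77000000.0) = 78.86
S = -174 + 78.86 + 7.3 + 17 = -70.8 dBm

-70.8 dBm


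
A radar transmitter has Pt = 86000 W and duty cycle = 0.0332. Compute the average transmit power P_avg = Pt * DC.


P_avg = 86000 * 0.0332 = 2855.2 W

2855.2 W


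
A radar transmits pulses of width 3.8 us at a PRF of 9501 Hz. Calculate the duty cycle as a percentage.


DC = 3.8e-6 * 9501 * 100 = 3.61%

3.61%


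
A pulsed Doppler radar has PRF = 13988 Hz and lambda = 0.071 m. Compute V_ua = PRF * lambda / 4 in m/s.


V_ua = 13988 * 0.071 / 4 = 248.3 m/s

248.3 m/s


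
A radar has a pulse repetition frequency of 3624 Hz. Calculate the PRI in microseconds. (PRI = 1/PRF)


PRI = 1/3624 = 0.0002759382 s = 275.9 us

275.9 us


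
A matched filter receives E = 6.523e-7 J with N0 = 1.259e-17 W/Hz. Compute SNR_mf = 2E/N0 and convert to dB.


SNR_lin = 2 * 6.523e-7 / 1.259e-17 = 1.036e11
SNR_dB = 10*log10(1.036e11) = 110.2 dB

110.2 dB


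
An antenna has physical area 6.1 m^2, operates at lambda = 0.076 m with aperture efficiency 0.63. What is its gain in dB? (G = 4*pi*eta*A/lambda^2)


G_linear = 4*pi*0.63*6.1/0.076^2 = 8360.9
G_dB = 10*log10(8360.9) = 39.2 dB

39.2 dB


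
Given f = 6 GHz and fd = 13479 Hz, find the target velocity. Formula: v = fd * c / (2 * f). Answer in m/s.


v = 13479 * 3e8 / (2 * 6000000000.0) = 337.0 m/s

337.0 m/s


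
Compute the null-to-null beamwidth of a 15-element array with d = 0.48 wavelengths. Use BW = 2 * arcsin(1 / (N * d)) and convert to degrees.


1/(N*d) = 1/(15*0.48) = 0.138889
BW = 2*arcsin(0.138889) = 16.0 degrees

16.0 degrees


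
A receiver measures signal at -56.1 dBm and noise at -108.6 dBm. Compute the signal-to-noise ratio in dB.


SNR = -56.1 - (-108.6) = 52.5 dB

52.5 dB


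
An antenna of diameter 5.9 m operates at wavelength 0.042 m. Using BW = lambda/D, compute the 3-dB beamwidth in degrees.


BW_rad = 0.042 / 5.9 = 0.007119
BW_deg = 0.41 degrees

0.41 degrees


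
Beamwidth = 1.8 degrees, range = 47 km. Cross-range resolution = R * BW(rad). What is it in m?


BW_rad = 0.031415927
CR = 47000 * 0.031415927 = 1476.5 m

1476.5 m


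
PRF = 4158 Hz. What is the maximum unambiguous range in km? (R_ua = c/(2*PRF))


R_ua = 3e8 / (2 * 4158) = 36075.0 m = 36.1 km

36.1 km


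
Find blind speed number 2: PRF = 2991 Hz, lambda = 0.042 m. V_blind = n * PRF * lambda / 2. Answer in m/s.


V_blind = 2 * 2991 * 0.042 / 2 = 125.6 m/s

125.6 m/s


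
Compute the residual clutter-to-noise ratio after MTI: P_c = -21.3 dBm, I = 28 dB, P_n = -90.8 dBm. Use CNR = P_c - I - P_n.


CNR = -21.3 - 28 - (-90.8) = 41.5 dB

41.5 dB


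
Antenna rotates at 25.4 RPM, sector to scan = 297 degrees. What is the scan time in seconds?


t = 297 / (25.4 * 360) * 60 = 1.95 s

1.95 s


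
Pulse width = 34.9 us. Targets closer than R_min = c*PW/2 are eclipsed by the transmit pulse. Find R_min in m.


R_min = 3e8 * 34.9e-6 / 2 = 5235.0 m

5235.0 m


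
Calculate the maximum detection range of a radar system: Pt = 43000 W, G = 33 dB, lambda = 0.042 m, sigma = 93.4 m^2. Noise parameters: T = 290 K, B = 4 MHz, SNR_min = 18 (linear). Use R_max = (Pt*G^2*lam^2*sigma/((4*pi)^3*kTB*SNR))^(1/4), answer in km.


G_lin = 10^(33/10) = 1995.262315
R^4 = 43000 * 1995.262315^2 * 0.042^2 * 93.4 / ((4*pi)^3 * 1.38e-23 * 290 * 4000000.0 * 18)
R^4 = 4.93259e19 m^4
R_max = (4.93259e19)^(1/4) = 83804.8 m = 83.8 km

83.8 km


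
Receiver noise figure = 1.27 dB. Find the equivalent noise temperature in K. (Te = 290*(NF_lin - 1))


NF_lin = 10^(1.27/10) = 1.339677
Te = 290 * (1.339677 - 1) = 98.5 K

98.5 K


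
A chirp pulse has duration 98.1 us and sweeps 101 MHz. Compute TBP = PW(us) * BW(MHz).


TBP = 98.1 * 101 = 9908.1

9908.1


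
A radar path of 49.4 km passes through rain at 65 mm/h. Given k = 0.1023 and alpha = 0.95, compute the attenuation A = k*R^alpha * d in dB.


gamma = 0.1023 * 65^0.95 = 5.396887 dB/km
A = 5.396887 * 49.4 = 266.61 dB

266.61 dB


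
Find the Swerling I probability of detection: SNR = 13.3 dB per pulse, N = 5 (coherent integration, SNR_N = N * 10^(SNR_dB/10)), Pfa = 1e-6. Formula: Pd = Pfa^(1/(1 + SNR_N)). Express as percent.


SNR_lin = 10^(13.3/10) = 21.37962
SNR_N = 5 * 21.37962 = 106.8981
1/(1 + SNR_N) = 1/107.8981 = 0.009268
Pd = (1e-6)^0.009268 = 0.87982
Pd = 88.0%

88.0%


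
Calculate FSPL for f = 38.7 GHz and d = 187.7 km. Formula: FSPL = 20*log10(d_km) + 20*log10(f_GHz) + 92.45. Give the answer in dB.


20*log10(187.7) = 45.47
20*log10(38.7) = 31.75
FSPL = 169.7 dB

169.7 dB


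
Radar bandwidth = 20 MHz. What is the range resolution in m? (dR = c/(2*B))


dR = 3e8 / (2 * 20000000.0) = 7.5 m

7.5 m


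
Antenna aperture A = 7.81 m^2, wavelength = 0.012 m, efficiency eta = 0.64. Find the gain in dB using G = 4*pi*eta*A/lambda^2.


G_linear = 4*pi*0.64*7.81/0.012^2 = 436192.69
G_dB = 10*log10(436192.69) = 56.4 dB

56.4 dB


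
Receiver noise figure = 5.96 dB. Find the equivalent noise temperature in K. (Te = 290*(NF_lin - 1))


NF_lin = 10^(5.96/10) = 3.944573
Te = 290 * (3.944573 - 1) = 853.9 K

853.9 K
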